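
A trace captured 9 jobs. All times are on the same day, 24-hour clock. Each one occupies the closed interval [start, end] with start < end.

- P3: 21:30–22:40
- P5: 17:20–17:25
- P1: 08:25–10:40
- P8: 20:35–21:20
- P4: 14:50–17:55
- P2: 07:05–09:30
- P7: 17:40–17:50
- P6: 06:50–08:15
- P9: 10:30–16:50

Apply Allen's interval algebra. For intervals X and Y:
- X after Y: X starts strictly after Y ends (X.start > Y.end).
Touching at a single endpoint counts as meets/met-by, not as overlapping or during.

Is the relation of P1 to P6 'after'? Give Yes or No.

Yes

P1 = [08:25, 10:40], P6 = [06:50, 08:15].
Actual relation of P1 to P6: after.
Asked whether 'after' holds → Yes.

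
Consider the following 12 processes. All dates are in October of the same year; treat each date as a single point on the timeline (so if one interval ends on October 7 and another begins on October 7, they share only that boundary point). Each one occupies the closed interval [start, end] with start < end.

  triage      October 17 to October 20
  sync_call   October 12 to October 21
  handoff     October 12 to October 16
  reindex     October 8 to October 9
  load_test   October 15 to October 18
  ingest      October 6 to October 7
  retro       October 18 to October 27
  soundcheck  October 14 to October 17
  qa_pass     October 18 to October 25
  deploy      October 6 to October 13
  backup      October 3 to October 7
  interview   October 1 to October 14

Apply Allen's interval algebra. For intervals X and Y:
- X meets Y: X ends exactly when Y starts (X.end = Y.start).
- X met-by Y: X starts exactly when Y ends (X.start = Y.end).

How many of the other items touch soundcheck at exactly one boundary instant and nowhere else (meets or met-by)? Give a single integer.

Target soundcheck = [October 14, October 17].
backup [October 3, October 7] → before → no.
deploy [October 6, October 13] → before → no.
handoff [October 12, October 16] → overlaps → no.
ingest [October 6, October 7] → before → no.
interview [October 1, October 14] → meets → counts.
load_test [October 15, October 18] → overlapped-by → no.
qa_pass [October 18, October 25] → after → no.
reindex [October 8, October 9] → before → no.
retro [October 18, October 27] → after → no.
sync_call [October 12, October 21] → contains → no.
triage [October 17, October 20] → met-by → counts.
Total: 2.

2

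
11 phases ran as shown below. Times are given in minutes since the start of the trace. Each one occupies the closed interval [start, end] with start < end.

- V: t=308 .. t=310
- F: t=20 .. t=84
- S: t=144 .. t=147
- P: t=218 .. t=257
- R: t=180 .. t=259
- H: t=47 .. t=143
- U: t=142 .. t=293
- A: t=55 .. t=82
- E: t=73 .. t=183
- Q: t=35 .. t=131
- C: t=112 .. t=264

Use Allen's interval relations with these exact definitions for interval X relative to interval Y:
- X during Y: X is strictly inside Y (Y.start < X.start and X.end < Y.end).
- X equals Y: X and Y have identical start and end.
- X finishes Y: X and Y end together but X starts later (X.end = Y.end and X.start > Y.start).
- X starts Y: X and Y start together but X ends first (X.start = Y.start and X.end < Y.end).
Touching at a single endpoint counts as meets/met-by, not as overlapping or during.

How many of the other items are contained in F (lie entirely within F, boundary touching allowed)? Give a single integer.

1

Target F = [t=20, t=84].
A [t=55, t=82] → during → counts.
C [t=112, t=264] → after → no.
E [t=73, t=183] → overlapped-by → no.
H [t=47, t=143] → overlapped-by → no.
P [t=218, t=257] → after → no.
Q [t=35, t=131] → overlapped-by → no.
R [t=180, t=259] → after → no.
S [t=144, t=147] → after → no.
U [t=142, t=293] → after → no.
V [t=308, t=310] → after → no.
Total: 1.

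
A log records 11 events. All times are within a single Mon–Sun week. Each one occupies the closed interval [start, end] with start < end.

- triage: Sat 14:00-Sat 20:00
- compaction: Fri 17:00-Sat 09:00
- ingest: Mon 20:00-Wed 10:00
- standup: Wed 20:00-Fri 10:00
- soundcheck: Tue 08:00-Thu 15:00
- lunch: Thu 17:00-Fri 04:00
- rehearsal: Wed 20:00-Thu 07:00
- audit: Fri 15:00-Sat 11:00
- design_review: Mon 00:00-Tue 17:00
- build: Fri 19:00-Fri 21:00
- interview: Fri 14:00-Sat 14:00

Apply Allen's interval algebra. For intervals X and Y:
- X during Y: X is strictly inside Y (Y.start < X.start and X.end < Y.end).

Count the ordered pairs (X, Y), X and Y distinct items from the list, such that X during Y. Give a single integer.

8

Checking all 110 ordered pairs for relation 'during'; matching pairs in alphabetical order:
(audit, interview): audit during interview ✓
(build, audit): build during audit ✓
(build, compaction): build during compaction ✓
(build, interview): build during interview ✓
(compaction, audit): compaction during audit ✓
(compaction, interview): compaction during interview ✓
(lunch, standup): lunch during standup ✓
(rehearsal, soundcheck): rehearsal during soundcheck ✓
Count: 8.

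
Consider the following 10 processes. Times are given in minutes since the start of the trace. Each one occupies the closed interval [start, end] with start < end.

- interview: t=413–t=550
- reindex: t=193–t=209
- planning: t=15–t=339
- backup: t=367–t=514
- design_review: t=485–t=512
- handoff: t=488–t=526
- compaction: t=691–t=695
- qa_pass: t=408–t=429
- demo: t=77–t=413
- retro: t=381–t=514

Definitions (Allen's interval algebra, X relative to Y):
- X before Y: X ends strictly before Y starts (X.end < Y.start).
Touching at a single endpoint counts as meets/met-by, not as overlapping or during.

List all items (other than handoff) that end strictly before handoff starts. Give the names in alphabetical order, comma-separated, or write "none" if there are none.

Target handoff = [t=488, t=526].
backup [t=367, t=514] → overlaps → no.
compaction [t=691, t=695] → after → no.
demo [t=77, t=413] → before → yes.
design_review [t=485, t=512] → overlaps → no.
interview [t=413, t=550] → contains → no.
planning [t=15, t=339] → before → yes.
qa_pass [t=408, t=429] → before → yes.
reindex [t=193, t=209] → before → yes.
retro [t=381, t=514] → overlaps → no.
Result: demo, planning, qa_pass, reindex.

demo, planning, qa_pass, reindex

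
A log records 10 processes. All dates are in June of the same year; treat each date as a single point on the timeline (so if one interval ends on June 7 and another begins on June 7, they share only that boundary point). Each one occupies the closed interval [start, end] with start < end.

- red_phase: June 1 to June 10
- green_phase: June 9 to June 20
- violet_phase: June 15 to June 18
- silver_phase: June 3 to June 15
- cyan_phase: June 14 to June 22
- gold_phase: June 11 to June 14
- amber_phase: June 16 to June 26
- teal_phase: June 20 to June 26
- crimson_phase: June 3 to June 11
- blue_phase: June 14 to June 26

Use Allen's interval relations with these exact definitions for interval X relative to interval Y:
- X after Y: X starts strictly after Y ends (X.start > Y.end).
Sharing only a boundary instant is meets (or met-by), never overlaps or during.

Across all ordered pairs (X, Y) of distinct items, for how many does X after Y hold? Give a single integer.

Checking all 90 ordered pairs for relation 'after'; matching pairs in alphabetical order:
(amber_phase, crimson_phase): amber_phase after crimson_phase ✓
(amber_phase, gold_phase): amber_phase after gold_phase ✓
(amber_phase, red_phase): amber_phase after red_phase ✓
(amber_phase, silver_phase): amber_phase after silver_phase ✓
(blue_phase, crimson_phase): blue_phase after crimson_phase ✓
(blue_phase, red_phase): blue_phase after red_phase ✓
(cyan_phase, crimson_phase): cyan_phase after crimson_phase ✓
(cyan_phase, red_phase): cyan_phase after red_phase ✓
(gold_phase, red_phase): gold_phase after red_phase ✓
(teal_phase, crimson_phase): teal_phase after crimson_phase ✓
(teal_phase, gold_phase): teal_phase after gold_phase ✓
(teal_phase, red_phase): teal_phase after red_phase ✓
(teal_phase, silver_phase): teal_phase after silver_phase ✓
(teal_phase, violet_phase): teal_phase after violet_phase ✓
(violet_phase, crimson_phase): violet_phase after crimson_phase ✓
(violet_phase, gold_phase): violet_phase after gold_phase ✓
(violet_phase, red_phase): violet_phase after red_phase ✓
Count: 17.

17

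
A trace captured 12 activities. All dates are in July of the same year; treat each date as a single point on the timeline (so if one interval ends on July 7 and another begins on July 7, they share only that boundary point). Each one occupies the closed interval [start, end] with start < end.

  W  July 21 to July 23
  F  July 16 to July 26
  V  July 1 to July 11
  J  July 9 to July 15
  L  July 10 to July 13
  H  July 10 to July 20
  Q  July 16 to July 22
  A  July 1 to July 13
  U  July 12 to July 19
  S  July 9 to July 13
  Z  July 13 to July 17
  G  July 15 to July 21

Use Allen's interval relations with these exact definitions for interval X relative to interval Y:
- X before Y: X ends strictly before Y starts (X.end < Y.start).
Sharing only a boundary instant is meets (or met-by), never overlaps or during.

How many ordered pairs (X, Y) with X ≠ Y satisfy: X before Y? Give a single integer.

Checking all 132 ordered pairs for relation 'before'; matching pairs in alphabetical order:
(A, F): A before F ✓
(A, G): A before G ✓
(A, Q): A before Q ✓
(A, W): A before W ✓
(H, W): H before W ✓
(J, F): J before F ✓
(J, Q): J before Q ✓
(J, W): J before W ✓
(L, F): L before F ✓
(L, G): L before G ✓
(L, Q): L before Q ✓
(L, W): L before W ✓
(S, F): S before F ✓
(S, G): S before G ✓
(S, Q): S before Q ✓
(S, W): S before W ✓
(U, W): U before W ✓
(V, F): V before F ✓
(V, G): V before G ✓
(V, Q): V before Q ✓
(V, U): V before U ✓
(V, W): V before W ✓
(V, Z): V before Z ✓
(Z, W): Z before W ✓
Count: 24.

24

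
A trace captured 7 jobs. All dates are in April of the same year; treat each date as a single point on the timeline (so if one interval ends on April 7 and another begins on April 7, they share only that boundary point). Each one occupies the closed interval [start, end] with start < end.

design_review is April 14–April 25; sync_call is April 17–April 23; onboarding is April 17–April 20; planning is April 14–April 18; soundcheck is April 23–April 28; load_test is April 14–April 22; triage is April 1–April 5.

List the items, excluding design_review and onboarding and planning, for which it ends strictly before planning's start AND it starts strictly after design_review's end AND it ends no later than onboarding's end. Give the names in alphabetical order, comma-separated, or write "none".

none

Conditions: its end is strictly before planning's start (X.end < April 14) AND its start is strictly after design_review's end (X.start > April 25) AND its end is no later than onboarding's end (X.end <= April 20).
load_test: end April 22 < April 14? ✗; start April 14 > April 25? ✗; end April 22 <= April 20? ✗ → no.
soundcheck: end April 28 < April 14? ✗; start April 23 > April 25? ✗; end April 28 <= April 20? ✗ → no.
sync_call: end April 23 < April 14? ✗; start April 17 > April 25? ✗; end April 23 <= April 20? ✗ → no.
triage: end April 5 < April 14? ✓; start April 1 > April 25? ✗; end April 5 <= April 20? ✓ → no.
Result: none.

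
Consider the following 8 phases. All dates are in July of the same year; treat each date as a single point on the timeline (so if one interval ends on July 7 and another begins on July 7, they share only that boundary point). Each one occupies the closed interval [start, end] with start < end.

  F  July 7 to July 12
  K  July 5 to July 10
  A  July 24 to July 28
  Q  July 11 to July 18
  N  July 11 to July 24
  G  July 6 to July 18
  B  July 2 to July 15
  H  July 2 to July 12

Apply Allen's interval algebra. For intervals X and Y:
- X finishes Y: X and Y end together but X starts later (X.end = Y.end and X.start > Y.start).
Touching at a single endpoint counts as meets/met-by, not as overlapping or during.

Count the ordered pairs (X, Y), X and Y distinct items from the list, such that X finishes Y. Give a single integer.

Checking all 56 ordered pairs for relation 'finishes'; matching pairs in alphabetical order:
(F, H): F finishes H ✓
(Q, G): Q finishes G ✓
Count: 2.

2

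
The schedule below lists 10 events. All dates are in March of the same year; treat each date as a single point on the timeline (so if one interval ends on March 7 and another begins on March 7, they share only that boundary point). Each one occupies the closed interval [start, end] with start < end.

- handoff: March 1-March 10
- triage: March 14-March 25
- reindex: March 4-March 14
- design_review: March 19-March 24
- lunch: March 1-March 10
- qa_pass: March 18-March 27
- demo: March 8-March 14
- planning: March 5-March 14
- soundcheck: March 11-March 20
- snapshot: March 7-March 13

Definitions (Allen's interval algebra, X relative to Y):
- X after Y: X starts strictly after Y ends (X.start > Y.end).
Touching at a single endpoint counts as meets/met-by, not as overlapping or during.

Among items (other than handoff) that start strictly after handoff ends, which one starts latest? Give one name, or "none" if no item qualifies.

design_review

Target handoff = [March 1, March 10].
demo [March 8, March 14] → overlapped-by → excluded.
design_review [March 19, March 24] → after → candidate.
lunch [March 1, March 10] → equals → excluded.
planning [March 5, March 14] → overlapped-by → excluded.
qa_pass [March 18, March 27] → after → candidate.
reindex [March 4, March 14] → overlapped-by → excluded.
snapshot [March 7, March 13] → overlapped-by → excluded.
soundcheck [March 11, March 20] → after → candidate.
triage [March 14, March 25] → after → candidate.
Among candidates, latest start is March 19 → design_review.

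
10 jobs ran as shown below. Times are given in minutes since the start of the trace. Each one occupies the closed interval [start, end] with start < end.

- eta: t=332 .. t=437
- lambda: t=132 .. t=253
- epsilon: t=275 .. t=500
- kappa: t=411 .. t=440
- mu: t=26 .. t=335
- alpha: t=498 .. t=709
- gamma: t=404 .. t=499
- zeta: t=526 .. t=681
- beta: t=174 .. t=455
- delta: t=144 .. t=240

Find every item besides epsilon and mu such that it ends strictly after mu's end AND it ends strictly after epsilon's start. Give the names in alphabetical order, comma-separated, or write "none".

Conditions: its end is strictly after mu's end (X.end > t=335) AND its end is strictly after epsilon's start (X.end > t=275).
alpha: end t=709 > t=335? ✓; end t=709 > t=275? ✓ → yes.
beta: end t=455 > t=335? ✓; end t=455 > t=275? ✓ → yes.
delta: end t=240 > t=335? ✗; end t=240 > t=275? ✗ → no.
eta: end t=437 > t=335? ✓; end t=437 > t=275? ✓ → yes.
gamma: end t=499 > t=335? ✓; end t=499 > t=275? ✓ → yes.
kappa: end t=440 > t=335? ✓; end t=440 > t=275? ✓ → yes.
lambda: end t=253 > t=335? ✗; end t=253 > t=275? ✗ → no.
zeta: end t=681 > t=335? ✓; end t=681 > t=275? ✓ → yes.
Result: alpha, beta, eta, gamma, kappa, zeta.

alpha, beta, eta, gamma, kappa, zeta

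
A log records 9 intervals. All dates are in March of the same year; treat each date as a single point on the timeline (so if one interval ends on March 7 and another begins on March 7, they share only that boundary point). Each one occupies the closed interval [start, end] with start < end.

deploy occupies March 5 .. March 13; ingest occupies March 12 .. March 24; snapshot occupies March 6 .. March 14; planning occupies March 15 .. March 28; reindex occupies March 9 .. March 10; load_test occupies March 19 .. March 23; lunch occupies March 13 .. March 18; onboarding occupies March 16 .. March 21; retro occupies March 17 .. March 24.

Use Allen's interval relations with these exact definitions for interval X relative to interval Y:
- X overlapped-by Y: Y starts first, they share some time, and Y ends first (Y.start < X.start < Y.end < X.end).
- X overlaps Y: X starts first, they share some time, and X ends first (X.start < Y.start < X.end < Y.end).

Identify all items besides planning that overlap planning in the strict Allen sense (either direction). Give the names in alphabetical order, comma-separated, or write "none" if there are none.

Target planning = [March 15, March 28].
deploy [March 5, March 13] → before → no.
ingest [March 12, March 24] → overlaps → yes.
load_test [March 19, March 23] → during → no.
lunch [March 13, March 18] → overlaps → yes.
onboarding [March 16, March 21] → during → no.
reindex [March 9, March 10] → before → no.
retro [March 17, March 24] → during → no.
snapshot [March 6, March 14] → before → no.
Result: ingest, lunch.

ingest, lunch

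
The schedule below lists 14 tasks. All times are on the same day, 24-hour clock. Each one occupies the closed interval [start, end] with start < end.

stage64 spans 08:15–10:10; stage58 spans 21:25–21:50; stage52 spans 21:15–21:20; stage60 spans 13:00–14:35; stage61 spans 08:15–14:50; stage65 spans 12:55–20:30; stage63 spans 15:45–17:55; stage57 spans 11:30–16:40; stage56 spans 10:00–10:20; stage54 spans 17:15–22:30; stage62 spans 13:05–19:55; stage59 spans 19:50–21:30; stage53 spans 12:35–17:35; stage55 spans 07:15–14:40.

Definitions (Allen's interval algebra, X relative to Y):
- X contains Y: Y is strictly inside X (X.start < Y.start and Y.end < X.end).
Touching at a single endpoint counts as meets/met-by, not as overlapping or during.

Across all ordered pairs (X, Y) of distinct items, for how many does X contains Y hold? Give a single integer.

15

Checking all 182 ordered pairs for relation 'contains'; matching pairs in alphabetical order:
(stage53, stage60): stage53 contains stage60 ✓
(stage54, stage52): stage54 contains stage52 ✓
(stage54, stage58): stage54 contains stage58 ✓
(stage54, stage59): stage54 contains stage59 ✓
(stage55, stage56): stage55 contains stage56 ✓
(stage55, stage60): stage55 contains stage60 ✓
(stage55, stage64): stage55 contains stage64 ✓
(stage57, stage60): stage57 contains stage60 ✓
(stage59, stage52): stage59 contains stage52 ✓
(stage61, stage56): stage61 contains stage56 ✓
(stage61, stage60): stage61 contains stage60 ✓
(stage62, stage63): stage62 contains stage63 ✓
(stage65, stage60): stage65 contains stage60 ✓
(stage65, stage62): stage65 contains stage62 ✓
(stage65, stage63): stage65 contains stage63 ✓
Count: 15.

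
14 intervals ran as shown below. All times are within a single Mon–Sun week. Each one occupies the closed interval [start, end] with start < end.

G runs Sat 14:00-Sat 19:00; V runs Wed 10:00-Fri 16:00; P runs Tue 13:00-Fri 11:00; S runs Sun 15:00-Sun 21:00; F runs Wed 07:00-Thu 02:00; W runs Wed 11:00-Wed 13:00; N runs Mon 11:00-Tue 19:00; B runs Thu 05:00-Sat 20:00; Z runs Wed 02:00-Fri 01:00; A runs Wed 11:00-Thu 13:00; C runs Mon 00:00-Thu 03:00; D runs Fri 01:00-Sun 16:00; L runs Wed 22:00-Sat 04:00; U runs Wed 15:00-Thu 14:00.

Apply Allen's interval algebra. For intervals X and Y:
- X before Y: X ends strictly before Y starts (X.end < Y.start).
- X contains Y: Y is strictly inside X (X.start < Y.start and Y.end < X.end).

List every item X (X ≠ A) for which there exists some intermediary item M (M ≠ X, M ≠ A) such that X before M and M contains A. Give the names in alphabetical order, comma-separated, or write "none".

N

Target A = [Wed 11:00, Thu 13:00].
Intermediaries M with M contains A: P, V, Z.
Via P — items with X before P: none.
Via V — items with X before V: N.
Via Z — items with X before Z: N.
Union: N.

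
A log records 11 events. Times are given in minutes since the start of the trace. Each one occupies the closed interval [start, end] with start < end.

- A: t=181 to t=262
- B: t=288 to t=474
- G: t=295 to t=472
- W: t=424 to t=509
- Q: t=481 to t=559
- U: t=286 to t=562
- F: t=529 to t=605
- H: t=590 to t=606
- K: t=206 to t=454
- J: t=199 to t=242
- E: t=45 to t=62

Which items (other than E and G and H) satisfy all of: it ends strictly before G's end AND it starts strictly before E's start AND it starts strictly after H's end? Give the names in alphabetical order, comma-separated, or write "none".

Conditions: its end is strictly before G's end (X.end < t=472) AND its start is strictly before E's start (X.start < t=45) AND its start is strictly after H's end (X.start > t=606).
A: end t=262 < t=472? ✓; start t=181 < t=45? ✗; start t=181 > t=606? ✗ → no.
B: end t=474 < t=472? ✗; start t=288 < t=45? ✗; start t=288 > t=606? ✗ → no.
F: end t=605 < t=472? ✗; start t=529 < t=45? ✗; start t=529 > t=606? ✗ → no.
J: end t=242 < t=472? ✓; start t=199 < t=45? ✗; start t=199 > t=606? ✗ → no.
K: end t=454 < t=472? ✓; start t=206 < t=45? ✗; start t=206 > t=606? ✗ → no.
Q: end t=559 < t=472? ✗; start t=481 < t=45? ✗; start t=481 > t=606? ✗ → no.
U: end t=562 < t=472? ✗; start t=286 < t=45? ✗; start t=286 > t=606? ✗ → no.
W: end t=509 < t=472? ✗; start t=424 < t=45? ✗; start t=424 > t=606? ✗ → no.
Result: none.

none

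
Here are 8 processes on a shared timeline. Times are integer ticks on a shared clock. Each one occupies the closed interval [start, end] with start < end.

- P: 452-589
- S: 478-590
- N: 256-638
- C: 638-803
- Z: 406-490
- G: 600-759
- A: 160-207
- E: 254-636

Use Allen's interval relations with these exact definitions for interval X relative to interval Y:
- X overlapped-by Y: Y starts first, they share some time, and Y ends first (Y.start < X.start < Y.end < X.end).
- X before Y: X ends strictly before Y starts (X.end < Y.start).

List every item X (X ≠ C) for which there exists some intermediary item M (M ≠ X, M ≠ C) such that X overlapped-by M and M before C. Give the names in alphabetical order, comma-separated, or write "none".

G, N, P, S

Target C = [638, 803].
Intermediaries M with M before C: A, E, P, S, Z.
Via A — items with X overlapped-by A: none.
Via E — items with X overlapped-by E: G, N.
Via P — items with X overlapped-by P: S.
Via S — items with X overlapped-by S: none.
Via Z — items with X overlapped-by Z: P, S.
Union: G, N, P, S.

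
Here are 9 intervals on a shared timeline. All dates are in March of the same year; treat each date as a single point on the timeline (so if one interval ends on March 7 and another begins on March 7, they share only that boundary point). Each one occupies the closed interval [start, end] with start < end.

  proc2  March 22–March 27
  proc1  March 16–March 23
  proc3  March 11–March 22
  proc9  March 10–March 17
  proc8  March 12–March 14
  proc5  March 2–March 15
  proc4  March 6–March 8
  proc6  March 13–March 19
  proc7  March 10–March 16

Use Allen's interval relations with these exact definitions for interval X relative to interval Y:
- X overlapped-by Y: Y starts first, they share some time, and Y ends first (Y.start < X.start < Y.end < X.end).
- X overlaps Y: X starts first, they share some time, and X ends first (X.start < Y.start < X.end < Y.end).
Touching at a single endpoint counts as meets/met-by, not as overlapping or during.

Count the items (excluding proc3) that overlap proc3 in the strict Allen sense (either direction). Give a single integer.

Target proc3 = [March 11, March 22].
proc1 [March 16, March 23] → overlapped-by → counts.
proc2 [March 22, March 27] → met-by → no.
proc4 [March 6, March 8] → before → no.
proc5 [March 2, March 15] → overlaps → counts.
proc6 [March 13, March 19] → during → no.
proc7 [March 10, March 16] → overlaps → counts.
proc8 [March 12, March 14] → during → no.
proc9 [March 10, March 17] → overlaps → counts.
Total: 4.

4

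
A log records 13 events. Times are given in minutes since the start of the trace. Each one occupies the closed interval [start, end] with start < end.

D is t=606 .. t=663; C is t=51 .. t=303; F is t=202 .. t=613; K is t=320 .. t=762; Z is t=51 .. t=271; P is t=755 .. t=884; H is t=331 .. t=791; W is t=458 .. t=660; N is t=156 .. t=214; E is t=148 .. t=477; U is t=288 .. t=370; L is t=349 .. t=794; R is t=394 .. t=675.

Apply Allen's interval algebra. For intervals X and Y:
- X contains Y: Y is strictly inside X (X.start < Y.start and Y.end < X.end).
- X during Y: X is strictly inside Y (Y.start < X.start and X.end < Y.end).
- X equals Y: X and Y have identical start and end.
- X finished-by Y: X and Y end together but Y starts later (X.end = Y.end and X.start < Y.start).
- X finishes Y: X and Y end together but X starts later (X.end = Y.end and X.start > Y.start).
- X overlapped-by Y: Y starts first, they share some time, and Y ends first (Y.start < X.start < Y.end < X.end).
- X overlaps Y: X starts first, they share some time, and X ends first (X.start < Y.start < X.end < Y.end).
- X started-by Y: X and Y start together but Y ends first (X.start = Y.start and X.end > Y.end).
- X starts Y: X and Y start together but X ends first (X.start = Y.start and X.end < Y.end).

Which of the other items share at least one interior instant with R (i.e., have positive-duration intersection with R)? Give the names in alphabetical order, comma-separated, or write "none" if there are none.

D, E, F, H, K, L, W

Target R = [t=394, t=675].
C [t=51, t=303] → before → no.
D [t=606, t=663] → during → yes.
E [t=148, t=477] → overlaps → yes.
F [t=202, t=613] → overlaps → yes.
H [t=331, t=791] → contains → yes.
K [t=320, t=762] → contains → yes.
L [t=349, t=794] → contains → yes.
N [t=156, t=214] → before → no.
P [t=755, t=884] → after → no.
U [t=288, t=370] → before → no.
W [t=458, t=660] → during → yes.
Z [t=51, t=271] → before → no.
Result: D, E, F, H, K, L, W.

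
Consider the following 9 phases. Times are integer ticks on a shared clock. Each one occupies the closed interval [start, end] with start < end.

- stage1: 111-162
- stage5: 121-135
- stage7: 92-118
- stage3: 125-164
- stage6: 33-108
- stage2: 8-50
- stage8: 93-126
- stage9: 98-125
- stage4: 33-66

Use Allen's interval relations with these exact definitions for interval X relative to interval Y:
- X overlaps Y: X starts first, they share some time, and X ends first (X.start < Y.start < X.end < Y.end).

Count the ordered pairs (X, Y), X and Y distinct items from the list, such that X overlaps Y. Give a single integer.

Checking all 72 ordered pairs for relation 'overlaps'; matching pairs in alphabetical order:
(stage1, stage3): stage1 overlaps stage3 ✓
(stage2, stage4): stage2 overlaps stage4 ✓
(stage2, stage6): stage2 overlaps stage6 ✓
(stage5, stage3): stage5 overlaps stage3 ✓
(stage6, stage7): stage6 overlaps stage7 ✓
(stage6, stage8): stage6 overlaps stage8 ✓
(stage6, stage9): stage6 overlaps stage9 ✓
(stage7, stage1): stage7 overlaps stage1 ✓
(stage7, stage8): stage7 overlaps stage8 ✓
(stage7, stage9): stage7 overlaps stage9 ✓
(stage8, stage1): stage8 overlaps stage1 ✓
(stage8, stage3): stage8 overlaps stage3 ✓
(stage8, stage5): stage8 overlaps stage5 ✓
(stage9, stage1): stage9 overlaps stage1 ✓
(stage9, stage5): stage9 overlaps stage5 ✓
Count: 15.

15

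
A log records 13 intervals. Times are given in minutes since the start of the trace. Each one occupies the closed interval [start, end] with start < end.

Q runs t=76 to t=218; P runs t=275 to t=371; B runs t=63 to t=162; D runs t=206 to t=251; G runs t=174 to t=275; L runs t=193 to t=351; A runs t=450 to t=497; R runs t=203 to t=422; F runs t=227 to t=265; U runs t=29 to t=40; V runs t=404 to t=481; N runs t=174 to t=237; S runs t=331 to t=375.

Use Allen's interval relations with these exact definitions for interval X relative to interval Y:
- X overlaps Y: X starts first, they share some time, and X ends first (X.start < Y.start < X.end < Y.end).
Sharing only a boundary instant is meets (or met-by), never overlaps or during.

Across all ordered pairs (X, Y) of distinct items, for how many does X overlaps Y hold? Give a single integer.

19

Checking all 156 ordered pairs for relation 'overlaps'; matching pairs in alphabetical order:
(B, Q): B overlaps Q ✓
(D, F): D overlaps F ✓
(G, L): G overlaps L ✓
(G, R): G overlaps R ✓
(L, P): L overlaps P ✓
(L, R): L overlaps R ✓
(L, S): L overlaps S ✓
(N, D): N overlaps D ✓
(N, F): N overlaps F ✓
(N, L): N overlaps L ✓
(N, R): N overlaps R ✓
(P, S): P overlaps S ✓
(Q, D): Q overlaps D ✓
(Q, G): Q overlaps G ✓
(Q, L): Q overlaps L ✓
(Q, N): Q overlaps N ✓
(Q, R): Q overlaps R ✓
(R, V): R overlaps V ✓
(V, A): V overlaps A ✓
Count: 19.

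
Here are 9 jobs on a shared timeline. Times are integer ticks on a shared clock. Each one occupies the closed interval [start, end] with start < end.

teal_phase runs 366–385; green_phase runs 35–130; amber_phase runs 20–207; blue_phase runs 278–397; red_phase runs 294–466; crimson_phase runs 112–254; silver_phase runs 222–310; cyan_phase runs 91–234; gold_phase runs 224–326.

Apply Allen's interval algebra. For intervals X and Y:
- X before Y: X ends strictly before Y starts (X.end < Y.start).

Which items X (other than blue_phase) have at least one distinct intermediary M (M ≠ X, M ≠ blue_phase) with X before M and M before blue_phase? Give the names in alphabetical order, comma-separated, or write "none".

Target blue_phase = [278, 397].
Intermediaries M with M before blue_phase: amber_phase, crimson_phase, cyan_phase, green_phase.
Via amber_phase — items with X before amber_phase: none.
Via crimson_phase — items with X before crimson_phase: none.
Via cyan_phase — items with X before cyan_phase: none.
Via green_phase — items with X before green_phase: none.
Union: none.

none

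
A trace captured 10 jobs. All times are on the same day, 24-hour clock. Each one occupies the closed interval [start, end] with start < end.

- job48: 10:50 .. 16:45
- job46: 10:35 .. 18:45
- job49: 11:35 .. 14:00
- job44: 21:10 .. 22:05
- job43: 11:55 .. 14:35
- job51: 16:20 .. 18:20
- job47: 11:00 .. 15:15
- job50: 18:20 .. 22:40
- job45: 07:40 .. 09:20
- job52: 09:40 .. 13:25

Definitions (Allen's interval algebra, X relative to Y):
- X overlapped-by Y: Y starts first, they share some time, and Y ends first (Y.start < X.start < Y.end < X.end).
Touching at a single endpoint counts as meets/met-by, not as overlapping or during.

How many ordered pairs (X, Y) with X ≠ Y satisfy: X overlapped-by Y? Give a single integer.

8

Checking all 90 ordered pairs for relation 'overlapped-by'; matching pairs in alphabetical order:
(job43, job49): job43 overlapped-by job49 ✓
(job43, job52): job43 overlapped-by job52 ✓
(job46, job52): job46 overlapped-by job52 ✓
(job47, job52): job47 overlapped-by job52 ✓
(job48, job52): job48 overlapped-by job52 ✓
(job49, job52): job49 overlapped-by job52 ✓
(job50, job46): job50 overlapped-by job46 ✓
(job51, job48): job51 overlapped-by job48 ✓
Count: 8.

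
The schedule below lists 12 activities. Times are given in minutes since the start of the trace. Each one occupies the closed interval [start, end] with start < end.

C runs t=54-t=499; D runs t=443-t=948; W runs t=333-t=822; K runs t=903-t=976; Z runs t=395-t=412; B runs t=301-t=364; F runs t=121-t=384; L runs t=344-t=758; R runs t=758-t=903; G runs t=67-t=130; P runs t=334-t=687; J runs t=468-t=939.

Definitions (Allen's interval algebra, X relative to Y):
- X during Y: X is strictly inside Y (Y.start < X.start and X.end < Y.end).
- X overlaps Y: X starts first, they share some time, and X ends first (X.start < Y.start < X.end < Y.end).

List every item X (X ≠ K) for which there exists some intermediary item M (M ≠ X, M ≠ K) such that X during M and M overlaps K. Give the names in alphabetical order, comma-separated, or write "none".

J, R

Target K = [t=903, t=976].
Intermediaries M with M overlaps K: D, J.
Via D — items with X during D: J, R.
Via J — items with X during J: R.
Union: J, R.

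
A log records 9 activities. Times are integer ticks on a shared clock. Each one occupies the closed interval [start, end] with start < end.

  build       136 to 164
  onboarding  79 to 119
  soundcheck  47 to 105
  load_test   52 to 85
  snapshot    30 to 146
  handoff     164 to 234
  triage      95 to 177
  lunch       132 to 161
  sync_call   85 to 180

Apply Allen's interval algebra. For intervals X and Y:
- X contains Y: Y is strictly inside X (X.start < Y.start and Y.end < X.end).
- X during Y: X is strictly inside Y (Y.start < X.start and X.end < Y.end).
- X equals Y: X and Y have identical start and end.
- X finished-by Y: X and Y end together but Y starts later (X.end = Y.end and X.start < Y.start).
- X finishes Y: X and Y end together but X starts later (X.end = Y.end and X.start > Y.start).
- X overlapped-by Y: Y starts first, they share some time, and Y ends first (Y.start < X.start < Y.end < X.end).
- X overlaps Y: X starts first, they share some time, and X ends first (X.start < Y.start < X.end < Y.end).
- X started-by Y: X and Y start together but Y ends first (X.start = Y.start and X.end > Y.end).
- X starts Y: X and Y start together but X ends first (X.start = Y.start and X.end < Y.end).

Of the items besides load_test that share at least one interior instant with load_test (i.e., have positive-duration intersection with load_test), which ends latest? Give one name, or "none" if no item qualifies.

Target load_test = [52, 85].
build [136, 164] → after → excluded.
handoff [164, 234] → after → excluded.
lunch [132, 161] → after → excluded.
onboarding [79, 119] → overlapped-by → candidate.
snapshot [30, 146] → contains → candidate.
soundcheck [47, 105] → contains → candidate.
sync_call [85, 180] → met-by → excluded.
triage [95, 177] → after → excluded.
Among candidates, latest end is 146 → snapshot.

snapshot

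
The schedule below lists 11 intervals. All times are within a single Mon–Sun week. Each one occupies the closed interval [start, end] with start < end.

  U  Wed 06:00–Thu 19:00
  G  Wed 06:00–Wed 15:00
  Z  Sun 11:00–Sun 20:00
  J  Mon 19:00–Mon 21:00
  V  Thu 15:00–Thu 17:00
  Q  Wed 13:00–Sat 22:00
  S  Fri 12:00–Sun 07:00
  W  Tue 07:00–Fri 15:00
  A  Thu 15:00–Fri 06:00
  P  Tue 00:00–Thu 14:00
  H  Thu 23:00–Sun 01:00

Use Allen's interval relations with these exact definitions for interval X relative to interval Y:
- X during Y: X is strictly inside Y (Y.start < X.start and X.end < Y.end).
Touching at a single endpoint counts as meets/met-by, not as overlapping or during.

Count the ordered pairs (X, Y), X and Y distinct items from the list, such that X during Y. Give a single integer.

Checking all 110 ordered pairs for relation 'during'; matching pairs in alphabetical order:
(A, Q): A during Q ✓
(A, W): A during W ✓
(G, P): G during P ✓
(G, W): G during W ✓
(U, W): U during W ✓
(V, Q): V during Q ✓
(V, U): V during U ✓
(V, W): V during W ✓
Count: 8.

8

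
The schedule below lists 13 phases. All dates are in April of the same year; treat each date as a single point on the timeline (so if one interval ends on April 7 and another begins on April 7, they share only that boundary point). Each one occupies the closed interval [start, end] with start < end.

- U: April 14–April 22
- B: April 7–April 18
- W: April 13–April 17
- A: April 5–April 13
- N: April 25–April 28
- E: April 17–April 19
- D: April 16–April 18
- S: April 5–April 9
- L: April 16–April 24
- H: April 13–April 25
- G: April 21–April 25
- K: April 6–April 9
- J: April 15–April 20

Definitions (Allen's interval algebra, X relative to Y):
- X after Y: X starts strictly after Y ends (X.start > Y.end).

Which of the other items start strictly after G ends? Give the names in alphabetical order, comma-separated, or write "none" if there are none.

Target G = [April 21, April 25].
A [April 5, April 13] → before → no.
B [April 7, April 18] → before → no.
D [April 16, April 18] → before → no.
E [April 17, April 19] → before → no.
H [April 13, April 25] → finished-by → no.
J [April 15, April 20] → before → no.
K [April 6, April 9] → before → no.
L [April 16, April 24] → overlaps → no.
N [April 25, April 28] → met-by → no.
S [April 5, April 9] → before → no.
U [April 14, April 22] → overlaps → no.
W [April 13, April 17] → before → no.
Result: none.

none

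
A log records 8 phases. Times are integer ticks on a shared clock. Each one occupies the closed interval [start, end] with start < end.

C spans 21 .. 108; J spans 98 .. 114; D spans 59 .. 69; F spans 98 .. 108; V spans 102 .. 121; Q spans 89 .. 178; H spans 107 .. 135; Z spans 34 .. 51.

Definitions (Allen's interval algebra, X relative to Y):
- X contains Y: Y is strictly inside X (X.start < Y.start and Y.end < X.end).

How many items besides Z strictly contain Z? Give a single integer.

1

Target Z = [34, 51].
C [21, 108] → contains → counts.
D [59, 69] → after → no.
F [98, 108] → after → no.
H [107, 135] → after → no.
J [98, 114] → after → no.
Q [89, 178] → after → no.
V [102, 121] → after → no.
Total: 1.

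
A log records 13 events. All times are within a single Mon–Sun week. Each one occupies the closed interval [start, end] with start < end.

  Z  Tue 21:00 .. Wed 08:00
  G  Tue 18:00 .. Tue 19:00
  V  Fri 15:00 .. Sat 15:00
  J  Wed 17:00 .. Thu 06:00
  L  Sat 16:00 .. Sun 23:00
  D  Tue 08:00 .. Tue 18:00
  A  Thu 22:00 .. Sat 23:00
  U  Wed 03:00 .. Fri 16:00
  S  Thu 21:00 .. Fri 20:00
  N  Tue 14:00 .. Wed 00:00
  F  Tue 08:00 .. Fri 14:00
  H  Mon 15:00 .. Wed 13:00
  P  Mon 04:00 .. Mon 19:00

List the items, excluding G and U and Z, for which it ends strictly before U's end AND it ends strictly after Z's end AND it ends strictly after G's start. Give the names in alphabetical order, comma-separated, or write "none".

Conditions: its end is strictly before U's end (X.end < Fri 16:00) AND its end is strictly after Z's end (X.end > Wed 08:00) AND its end is strictly after G's start (X.end > Tue 18:00).
A: end Sat 23:00 < Fri 16:00? ✗; end Sat 23:00 > Wed 08:00? ✓; end Sat 23:00 > Tue 18:00? ✓ → no.
D: end Tue 18:00 < Fri 16:00? ✓; end Tue 18:00 > Wed 08:00? ✗; end Tue 18:00 > Tue 18:00? ✗ → no.
F: end Fri 14:00 < Fri 16:00? ✓; end Fri 14:00 > Wed 08:00? ✓; end Fri 14:00 > Tue 18:00? ✓ → yes.
H: end Wed 13:00 < Fri 16:00? ✓; end Wed 13:00 > Wed 08:00? ✓; end Wed 13:00 > Tue 18:00? ✓ → yes.
J: end Thu 06:00 < Fri 16:00? ✓; end Thu 06:00 > Wed 08:00? ✓; end Thu 06:00 > Tue 18:00? ✓ → yes.
L: end Sun 23:00 < Fri 16:00? ✗; end Sun 23:00 > Wed 08:00? ✓; end Sun 23:00 > Tue 18:00? ✓ → no.
N: end Wed 00:00 < Fri 16:00? ✓; end Wed 00:00 > Wed 08:00? ✗; end Wed 00:00 > Tue 18:00? ✓ → no.
P: end Mon 19:00 < Fri 16:00? ✓; end Mon 19:00 > Wed 08:00? ✗; end Mon 19:00 > Tue 18:00? ✗ → no.
S: end Fri 20:00 < Fri 16:00? ✗; end Fri 20:00 > Wed 08:00? ✓; end Fri 20:00 > Tue 18:00? ✓ → no.
V: end Sat 15:00 < Fri 16:00? ✗; end Sat 15:00 > Wed 08:00? ✓; end Sat 15:00 > Tue 18:00? ✓ → no.
Result: F, H, J.

F, H, J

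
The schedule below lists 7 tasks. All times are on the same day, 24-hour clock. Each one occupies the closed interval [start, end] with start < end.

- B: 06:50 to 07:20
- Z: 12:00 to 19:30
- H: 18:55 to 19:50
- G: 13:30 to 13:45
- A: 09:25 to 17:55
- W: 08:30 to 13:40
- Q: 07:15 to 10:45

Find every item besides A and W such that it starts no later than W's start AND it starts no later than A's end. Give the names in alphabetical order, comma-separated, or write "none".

Conditions: its start is no later than W's start (X.start <= 08:30) AND its start is no later than A's end (X.start <= 17:55).
B: start 06:50 <= 08:30? ✓; start 06:50 <= 17:55? ✓ → yes.
G: start 13:30 <= 08:30? ✗; start 13:30 <= 17:55? ✓ → no.
H: start 18:55 <= 08:30? ✗; start 18:55 <= 17:55? ✗ → no.
Q: start 07:15 <= 08:30? ✓; start 07:15 <= 17:55? ✓ → yes.
Z: start 12:00 <= 08:30? ✗; start 12:00 <= 17:55? ✓ → no.
Result: B, Q.

B, Q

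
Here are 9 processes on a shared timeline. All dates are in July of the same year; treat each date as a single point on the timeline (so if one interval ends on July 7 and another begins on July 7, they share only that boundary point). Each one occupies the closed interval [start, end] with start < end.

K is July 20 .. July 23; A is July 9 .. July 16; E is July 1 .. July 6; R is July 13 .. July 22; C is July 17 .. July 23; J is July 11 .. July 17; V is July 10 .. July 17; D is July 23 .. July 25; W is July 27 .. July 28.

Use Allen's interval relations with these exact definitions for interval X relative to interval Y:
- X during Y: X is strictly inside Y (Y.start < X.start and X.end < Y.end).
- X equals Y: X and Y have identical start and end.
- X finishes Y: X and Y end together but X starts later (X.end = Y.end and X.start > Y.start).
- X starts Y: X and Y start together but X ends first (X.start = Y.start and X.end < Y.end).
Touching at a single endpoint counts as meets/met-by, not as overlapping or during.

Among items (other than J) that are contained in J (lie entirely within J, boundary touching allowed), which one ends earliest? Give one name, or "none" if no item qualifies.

none

Target J = [July 11, July 17].
A [July 9, July 16] → overlaps → excluded.
C [July 17, July 23] → met-by → excluded.
D [July 23, July 25] → after → excluded.
E [July 1, July 6] → before → excluded.
K [July 20, July 23] → after → excluded.
R [July 13, July 22] → overlapped-by → excluded.
V [July 10, July 17] → finished-by → excluded.
W [July 27, July 28] → after → excluded.
No candidates → none.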